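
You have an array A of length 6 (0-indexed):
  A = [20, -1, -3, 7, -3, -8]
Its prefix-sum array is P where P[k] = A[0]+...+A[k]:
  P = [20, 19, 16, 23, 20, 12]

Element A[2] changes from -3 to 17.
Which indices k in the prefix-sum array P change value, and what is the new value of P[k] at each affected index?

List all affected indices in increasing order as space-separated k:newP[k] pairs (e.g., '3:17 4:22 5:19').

P[k] = A[0] + ... + A[k]
P[k] includes A[2] iff k >= 2
Affected indices: 2, 3, ..., 5; delta = 20
  P[2]: 16 + 20 = 36
  P[3]: 23 + 20 = 43
  P[4]: 20 + 20 = 40
  P[5]: 12 + 20 = 32

Answer: 2:36 3:43 4:40 5:32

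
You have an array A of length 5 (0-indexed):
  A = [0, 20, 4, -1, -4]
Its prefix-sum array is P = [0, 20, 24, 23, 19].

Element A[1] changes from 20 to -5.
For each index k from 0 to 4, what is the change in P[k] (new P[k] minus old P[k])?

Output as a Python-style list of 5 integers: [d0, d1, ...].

Answer: [0, -25, -25, -25, -25]

Derivation:
Element change: A[1] 20 -> -5, delta = -25
For k < 1: P[k] unchanged, delta_P[k] = 0
For k >= 1: P[k] shifts by exactly -25
Delta array: [0, -25, -25, -25, -25]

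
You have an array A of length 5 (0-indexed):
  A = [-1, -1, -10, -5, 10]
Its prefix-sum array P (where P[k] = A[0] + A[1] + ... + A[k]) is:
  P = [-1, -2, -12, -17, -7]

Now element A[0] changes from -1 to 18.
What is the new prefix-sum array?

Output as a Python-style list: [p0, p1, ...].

Change: A[0] -1 -> 18, delta = 19
P[k] for k < 0: unchanged (A[0] not included)
P[k] for k >= 0: shift by delta = 19
  P[0] = -1 + 19 = 18
  P[1] = -2 + 19 = 17
  P[2] = -12 + 19 = 7
  P[3] = -17 + 19 = 2
  P[4] = -7 + 19 = 12

Answer: [18, 17, 7, 2, 12]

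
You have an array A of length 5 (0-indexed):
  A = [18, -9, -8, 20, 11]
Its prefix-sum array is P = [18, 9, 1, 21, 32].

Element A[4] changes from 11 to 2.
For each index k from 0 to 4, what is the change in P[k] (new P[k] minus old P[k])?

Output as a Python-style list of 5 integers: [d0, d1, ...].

Element change: A[4] 11 -> 2, delta = -9
For k < 4: P[k] unchanged, delta_P[k] = 0
For k >= 4: P[k] shifts by exactly -9
Delta array: [0, 0, 0, 0, -9]

Answer: [0, 0, 0, 0, -9]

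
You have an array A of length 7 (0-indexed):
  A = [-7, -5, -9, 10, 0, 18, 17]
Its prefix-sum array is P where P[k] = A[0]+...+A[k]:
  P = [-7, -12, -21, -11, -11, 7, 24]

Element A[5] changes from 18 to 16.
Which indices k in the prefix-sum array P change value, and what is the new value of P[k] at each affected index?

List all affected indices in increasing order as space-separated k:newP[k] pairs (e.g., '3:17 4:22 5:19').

Answer: 5:5 6:22

Derivation:
P[k] = A[0] + ... + A[k]
P[k] includes A[5] iff k >= 5
Affected indices: 5, 6, ..., 6; delta = -2
  P[5]: 7 + -2 = 5
  P[6]: 24 + -2 = 22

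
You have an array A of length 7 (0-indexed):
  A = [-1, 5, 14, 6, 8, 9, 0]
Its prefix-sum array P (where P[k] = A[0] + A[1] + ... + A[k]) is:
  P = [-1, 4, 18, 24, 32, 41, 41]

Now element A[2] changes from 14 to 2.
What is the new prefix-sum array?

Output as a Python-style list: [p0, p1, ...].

Answer: [-1, 4, 6, 12, 20, 29, 29]

Derivation:
Change: A[2] 14 -> 2, delta = -12
P[k] for k < 2: unchanged (A[2] not included)
P[k] for k >= 2: shift by delta = -12
  P[0] = -1 + 0 = -1
  P[1] = 4 + 0 = 4
  P[2] = 18 + -12 = 6
  P[3] = 24 + -12 = 12
  P[4] = 32 + -12 = 20
  P[5] = 41 + -12 = 29
  P[6] = 41 + -12 = 29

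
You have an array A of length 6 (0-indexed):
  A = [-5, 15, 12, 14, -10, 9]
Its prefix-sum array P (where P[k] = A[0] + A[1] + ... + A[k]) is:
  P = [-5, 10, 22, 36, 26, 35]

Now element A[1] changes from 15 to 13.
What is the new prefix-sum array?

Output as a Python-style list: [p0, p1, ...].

Answer: [-5, 8, 20, 34, 24, 33]

Derivation:
Change: A[1] 15 -> 13, delta = -2
P[k] for k < 1: unchanged (A[1] not included)
P[k] for k >= 1: shift by delta = -2
  P[0] = -5 + 0 = -5
  P[1] = 10 + -2 = 8
  P[2] = 22 + -2 = 20
  P[3] = 36 + -2 = 34
  P[4] = 26 + -2 = 24
  P[5] = 35 + -2 = 33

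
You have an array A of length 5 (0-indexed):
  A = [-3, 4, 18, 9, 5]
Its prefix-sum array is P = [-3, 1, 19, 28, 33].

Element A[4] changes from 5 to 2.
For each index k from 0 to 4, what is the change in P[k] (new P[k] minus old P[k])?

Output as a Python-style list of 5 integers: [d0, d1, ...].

Element change: A[4] 5 -> 2, delta = -3
For k < 4: P[k] unchanged, delta_P[k] = 0
For k >= 4: P[k] shifts by exactly -3
Delta array: [0, 0, 0, 0, -3]

Answer: [0, 0, 0, 0, -3]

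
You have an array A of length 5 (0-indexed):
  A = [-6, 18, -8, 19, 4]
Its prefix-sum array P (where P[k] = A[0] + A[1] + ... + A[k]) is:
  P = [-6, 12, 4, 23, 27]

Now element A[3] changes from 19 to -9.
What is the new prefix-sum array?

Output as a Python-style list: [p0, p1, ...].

Answer: [-6, 12, 4, -5, -1]

Derivation:
Change: A[3] 19 -> -9, delta = -28
P[k] for k < 3: unchanged (A[3] not included)
P[k] for k >= 3: shift by delta = -28
  P[0] = -6 + 0 = -6
  P[1] = 12 + 0 = 12
  P[2] = 4 + 0 = 4
  P[3] = 23 + -28 = -5
  P[4] = 27 + -28 = -1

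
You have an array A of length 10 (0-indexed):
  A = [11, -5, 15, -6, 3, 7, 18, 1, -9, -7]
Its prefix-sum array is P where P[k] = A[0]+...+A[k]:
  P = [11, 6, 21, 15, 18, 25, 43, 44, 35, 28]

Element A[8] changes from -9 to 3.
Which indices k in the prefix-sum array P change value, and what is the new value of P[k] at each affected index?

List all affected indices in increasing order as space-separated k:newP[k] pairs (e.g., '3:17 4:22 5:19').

Answer: 8:47 9:40

Derivation:
P[k] = A[0] + ... + A[k]
P[k] includes A[8] iff k >= 8
Affected indices: 8, 9, ..., 9; delta = 12
  P[8]: 35 + 12 = 47
  P[9]: 28 + 12 = 40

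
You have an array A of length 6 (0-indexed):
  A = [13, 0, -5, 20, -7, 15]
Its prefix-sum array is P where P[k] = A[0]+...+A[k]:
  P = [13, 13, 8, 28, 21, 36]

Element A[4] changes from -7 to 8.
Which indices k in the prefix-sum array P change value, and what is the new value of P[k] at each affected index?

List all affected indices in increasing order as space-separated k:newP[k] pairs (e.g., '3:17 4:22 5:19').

P[k] = A[0] + ... + A[k]
P[k] includes A[4] iff k >= 4
Affected indices: 4, 5, ..., 5; delta = 15
  P[4]: 21 + 15 = 36
  P[5]: 36 + 15 = 51

Answer: 4:36 5:51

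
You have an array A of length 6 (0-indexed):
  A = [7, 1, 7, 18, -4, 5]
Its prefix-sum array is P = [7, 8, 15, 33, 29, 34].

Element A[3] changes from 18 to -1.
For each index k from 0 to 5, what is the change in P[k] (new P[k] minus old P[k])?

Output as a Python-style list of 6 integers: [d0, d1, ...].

Element change: A[3] 18 -> -1, delta = -19
For k < 3: P[k] unchanged, delta_P[k] = 0
For k >= 3: P[k] shifts by exactly -19
Delta array: [0, 0, 0, -19, -19, -19]

Answer: [0, 0, 0, -19, -19, -19]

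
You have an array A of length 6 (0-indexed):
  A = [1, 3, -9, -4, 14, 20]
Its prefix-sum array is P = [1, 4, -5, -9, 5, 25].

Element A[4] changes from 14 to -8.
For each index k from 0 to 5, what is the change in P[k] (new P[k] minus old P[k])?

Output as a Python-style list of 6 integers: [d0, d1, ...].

Element change: A[4] 14 -> -8, delta = -22
For k < 4: P[k] unchanged, delta_P[k] = 0
For k >= 4: P[k] shifts by exactly -22
Delta array: [0, 0, 0, 0, -22, -22]

Answer: [0, 0, 0, 0, -22, -22]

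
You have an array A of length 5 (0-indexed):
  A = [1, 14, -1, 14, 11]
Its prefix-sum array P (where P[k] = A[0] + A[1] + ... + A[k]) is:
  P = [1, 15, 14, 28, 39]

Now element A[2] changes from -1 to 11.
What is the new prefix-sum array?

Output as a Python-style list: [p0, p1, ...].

Change: A[2] -1 -> 11, delta = 12
P[k] for k < 2: unchanged (A[2] not included)
P[k] for k >= 2: shift by delta = 12
  P[0] = 1 + 0 = 1
  P[1] = 15 + 0 = 15
  P[2] = 14 + 12 = 26
  P[3] = 28 + 12 = 40
  P[4] = 39 + 12 = 51

Answer: [1, 15, 26, 40, 51]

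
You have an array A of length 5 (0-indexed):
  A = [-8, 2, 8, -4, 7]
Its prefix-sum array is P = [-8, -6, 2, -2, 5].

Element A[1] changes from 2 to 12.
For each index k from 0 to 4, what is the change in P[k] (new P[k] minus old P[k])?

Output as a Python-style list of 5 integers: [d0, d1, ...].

Answer: [0, 10, 10, 10, 10]

Derivation:
Element change: A[1] 2 -> 12, delta = 10
For k < 1: P[k] unchanged, delta_P[k] = 0
For k >= 1: P[k] shifts by exactly 10
Delta array: [0, 10, 10, 10, 10]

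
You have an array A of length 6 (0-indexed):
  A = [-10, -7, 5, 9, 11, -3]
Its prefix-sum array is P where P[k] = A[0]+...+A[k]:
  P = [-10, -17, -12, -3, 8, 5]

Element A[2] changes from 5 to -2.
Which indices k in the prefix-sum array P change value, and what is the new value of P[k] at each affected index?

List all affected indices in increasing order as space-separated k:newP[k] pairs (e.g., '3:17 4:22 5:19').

Answer: 2:-19 3:-10 4:1 5:-2

Derivation:
P[k] = A[0] + ... + A[k]
P[k] includes A[2] iff k >= 2
Affected indices: 2, 3, ..., 5; delta = -7
  P[2]: -12 + -7 = -19
  P[3]: -3 + -7 = -10
  P[4]: 8 + -7 = 1
  P[5]: 5 + -7 = -2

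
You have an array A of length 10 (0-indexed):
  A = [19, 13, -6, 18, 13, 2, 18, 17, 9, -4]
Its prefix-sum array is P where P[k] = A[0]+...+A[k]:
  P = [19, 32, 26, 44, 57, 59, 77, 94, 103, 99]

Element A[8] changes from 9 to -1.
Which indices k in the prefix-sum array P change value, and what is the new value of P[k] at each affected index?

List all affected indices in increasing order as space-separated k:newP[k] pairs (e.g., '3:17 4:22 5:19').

Answer: 8:93 9:89

Derivation:
P[k] = A[0] + ... + A[k]
P[k] includes A[8] iff k >= 8
Affected indices: 8, 9, ..., 9; delta = -10
  P[8]: 103 + -10 = 93
  P[9]: 99 + -10 = 89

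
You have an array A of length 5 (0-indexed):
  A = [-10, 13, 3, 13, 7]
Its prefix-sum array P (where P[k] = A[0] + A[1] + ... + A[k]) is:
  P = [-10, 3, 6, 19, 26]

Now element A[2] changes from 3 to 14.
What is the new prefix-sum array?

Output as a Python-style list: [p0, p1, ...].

Answer: [-10, 3, 17, 30, 37]

Derivation:
Change: A[2] 3 -> 14, delta = 11
P[k] for k < 2: unchanged (A[2] not included)
P[k] for k >= 2: shift by delta = 11
  P[0] = -10 + 0 = -10
  P[1] = 3 + 0 = 3
  P[2] = 6 + 11 = 17
  P[3] = 19 + 11 = 30
  P[4] = 26 + 11 = 37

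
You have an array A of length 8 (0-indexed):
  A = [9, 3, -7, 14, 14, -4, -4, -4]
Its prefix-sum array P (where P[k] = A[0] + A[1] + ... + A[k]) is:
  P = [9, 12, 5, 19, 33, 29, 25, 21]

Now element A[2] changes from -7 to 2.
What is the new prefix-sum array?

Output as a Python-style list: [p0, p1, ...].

Answer: [9, 12, 14, 28, 42, 38, 34, 30]

Derivation:
Change: A[2] -7 -> 2, delta = 9
P[k] for k < 2: unchanged (A[2] not included)
P[k] for k >= 2: shift by delta = 9
  P[0] = 9 + 0 = 9
  P[1] = 12 + 0 = 12
  P[2] = 5 + 9 = 14
  P[3] = 19 + 9 = 28
  P[4] = 33 + 9 = 42
  P[5] = 29 + 9 = 38
  P[6] = 25 + 9 = 34
  P[7] = 21 + 9 = 30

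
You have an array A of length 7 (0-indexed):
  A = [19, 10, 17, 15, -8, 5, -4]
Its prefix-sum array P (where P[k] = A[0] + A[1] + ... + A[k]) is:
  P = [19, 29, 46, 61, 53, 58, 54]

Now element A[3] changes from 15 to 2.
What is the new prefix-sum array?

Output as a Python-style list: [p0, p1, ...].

Change: A[3] 15 -> 2, delta = -13
P[k] for k < 3: unchanged (A[3] not included)
P[k] for k >= 3: shift by delta = -13
  P[0] = 19 + 0 = 19
  P[1] = 29 + 0 = 29
  P[2] = 46 + 0 = 46
  P[3] = 61 + -13 = 48
  P[4] = 53 + -13 = 40
  P[5] = 58 + -13 = 45
  P[6] = 54 + -13 = 41

Answer: [19, 29, 46, 48, 40, 45, 41]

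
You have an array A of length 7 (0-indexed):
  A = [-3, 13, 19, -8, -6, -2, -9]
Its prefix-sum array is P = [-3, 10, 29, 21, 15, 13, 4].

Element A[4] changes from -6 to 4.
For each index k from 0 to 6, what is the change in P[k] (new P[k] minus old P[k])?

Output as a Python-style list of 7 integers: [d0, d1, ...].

Answer: [0, 0, 0, 0, 10, 10, 10]

Derivation:
Element change: A[4] -6 -> 4, delta = 10
For k < 4: P[k] unchanged, delta_P[k] = 0
For k >= 4: P[k] shifts by exactly 10
Delta array: [0, 0, 0, 0, 10, 10, 10]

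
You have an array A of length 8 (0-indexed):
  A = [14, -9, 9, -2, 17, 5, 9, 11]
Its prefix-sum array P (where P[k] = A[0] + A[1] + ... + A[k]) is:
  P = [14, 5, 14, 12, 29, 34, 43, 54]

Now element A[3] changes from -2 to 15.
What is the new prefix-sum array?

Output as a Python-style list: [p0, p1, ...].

Change: A[3] -2 -> 15, delta = 17
P[k] for k < 3: unchanged (A[3] not included)
P[k] for k >= 3: shift by delta = 17
  P[0] = 14 + 0 = 14
  P[1] = 5 + 0 = 5
  P[2] = 14 + 0 = 14
  P[3] = 12 + 17 = 29
  P[4] = 29 + 17 = 46
  P[5] = 34 + 17 = 51
  P[6] = 43 + 17 = 60
  P[7] = 54 + 17 = 71

Answer: [14, 5, 14, 29, 46, 51, 60, 71]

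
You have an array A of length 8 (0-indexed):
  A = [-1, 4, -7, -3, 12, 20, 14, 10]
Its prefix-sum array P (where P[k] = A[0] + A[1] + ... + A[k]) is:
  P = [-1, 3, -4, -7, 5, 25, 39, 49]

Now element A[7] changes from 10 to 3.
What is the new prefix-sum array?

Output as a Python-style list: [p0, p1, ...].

Change: A[7] 10 -> 3, delta = -7
P[k] for k < 7: unchanged (A[7] not included)
P[k] for k >= 7: shift by delta = -7
  P[0] = -1 + 0 = -1
  P[1] = 3 + 0 = 3
  P[2] = -4 + 0 = -4
  P[3] = -7 + 0 = -7
  P[4] = 5 + 0 = 5
  P[5] = 25 + 0 = 25
  P[6] = 39 + 0 = 39
  P[7] = 49 + -7 = 42

Answer: [-1, 3, -4, -7, 5, 25, 39, 42]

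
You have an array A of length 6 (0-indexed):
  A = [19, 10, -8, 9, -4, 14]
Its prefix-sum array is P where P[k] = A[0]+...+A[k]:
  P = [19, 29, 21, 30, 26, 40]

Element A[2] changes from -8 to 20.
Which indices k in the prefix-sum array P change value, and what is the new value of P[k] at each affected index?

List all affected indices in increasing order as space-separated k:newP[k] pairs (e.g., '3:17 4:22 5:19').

Answer: 2:49 3:58 4:54 5:68

Derivation:
P[k] = A[0] + ... + A[k]
P[k] includes A[2] iff k >= 2
Affected indices: 2, 3, ..., 5; delta = 28
  P[2]: 21 + 28 = 49
  P[3]: 30 + 28 = 58
  P[4]: 26 + 28 = 54
  P[5]: 40 + 28 = 68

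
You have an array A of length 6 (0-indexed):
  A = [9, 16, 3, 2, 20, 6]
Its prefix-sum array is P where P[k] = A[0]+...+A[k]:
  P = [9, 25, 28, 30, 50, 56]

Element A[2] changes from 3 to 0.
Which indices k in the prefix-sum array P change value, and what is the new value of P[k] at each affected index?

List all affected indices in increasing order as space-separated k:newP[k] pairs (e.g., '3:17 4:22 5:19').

Answer: 2:25 3:27 4:47 5:53

Derivation:
P[k] = A[0] + ... + A[k]
P[k] includes A[2] iff k >= 2
Affected indices: 2, 3, ..., 5; delta = -3
  P[2]: 28 + -3 = 25
  P[3]: 30 + -3 = 27
  P[4]: 50 + -3 = 47
  P[5]: 56 + -3 = 53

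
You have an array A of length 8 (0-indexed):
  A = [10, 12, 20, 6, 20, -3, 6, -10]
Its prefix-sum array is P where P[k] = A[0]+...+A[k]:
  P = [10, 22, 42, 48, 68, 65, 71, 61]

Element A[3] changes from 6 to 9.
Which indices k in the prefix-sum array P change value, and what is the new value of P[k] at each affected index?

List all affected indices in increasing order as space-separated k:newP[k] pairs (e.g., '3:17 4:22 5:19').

P[k] = A[0] + ... + A[k]
P[k] includes A[3] iff k >= 3
Affected indices: 3, 4, ..., 7; delta = 3
  P[3]: 48 + 3 = 51
  P[4]: 68 + 3 = 71
  P[5]: 65 + 3 = 68
  P[6]: 71 + 3 = 74
  P[7]: 61 + 3 = 64

Answer: 3:51 4:71 5:68 6:74 7:64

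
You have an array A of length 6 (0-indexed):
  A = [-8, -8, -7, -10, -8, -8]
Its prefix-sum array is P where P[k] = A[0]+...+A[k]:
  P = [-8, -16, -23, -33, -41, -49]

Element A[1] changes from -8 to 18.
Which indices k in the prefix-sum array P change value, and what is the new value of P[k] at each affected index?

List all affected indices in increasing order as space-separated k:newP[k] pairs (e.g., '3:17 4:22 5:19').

P[k] = A[0] + ... + A[k]
P[k] includes A[1] iff k >= 1
Affected indices: 1, 2, ..., 5; delta = 26
  P[1]: -16 + 26 = 10
  P[2]: -23 + 26 = 3
  P[3]: -33 + 26 = -7
  P[4]: -41 + 26 = -15
  P[5]: -49 + 26 = -23

Answer: 1:10 2:3 3:-7 4:-15 5:-23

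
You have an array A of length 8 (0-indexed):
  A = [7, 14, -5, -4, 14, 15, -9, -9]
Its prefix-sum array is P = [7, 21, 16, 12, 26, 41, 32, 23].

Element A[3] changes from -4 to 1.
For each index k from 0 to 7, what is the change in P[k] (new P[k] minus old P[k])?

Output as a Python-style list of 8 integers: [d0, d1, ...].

Answer: [0, 0, 0, 5, 5, 5, 5, 5]

Derivation:
Element change: A[3] -4 -> 1, delta = 5
For k < 3: P[k] unchanged, delta_P[k] = 0
For k >= 3: P[k] shifts by exactly 5
Delta array: [0, 0, 0, 5, 5, 5, 5, 5]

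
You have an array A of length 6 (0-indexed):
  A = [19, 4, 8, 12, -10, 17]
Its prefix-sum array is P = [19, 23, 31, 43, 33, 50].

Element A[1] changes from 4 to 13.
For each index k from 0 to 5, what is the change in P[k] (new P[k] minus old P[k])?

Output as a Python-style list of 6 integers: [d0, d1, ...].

Element change: A[1] 4 -> 13, delta = 9
For k < 1: P[k] unchanged, delta_P[k] = 0
For k >= 1: P[k] shifts by exactly 9
Delta array: [0, 9, 9, 9, 9, 9]

Answer: [0, 9, 9, 9, 9, 9]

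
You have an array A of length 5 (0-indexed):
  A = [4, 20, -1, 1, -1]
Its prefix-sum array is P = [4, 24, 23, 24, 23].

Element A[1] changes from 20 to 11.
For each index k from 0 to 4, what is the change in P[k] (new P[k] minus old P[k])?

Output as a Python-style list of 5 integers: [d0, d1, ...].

Answer: [0, -9, -9, -9, -9]

Derivation:
Element change: A[1] 20 -> 11, delta = -9
For k < 1: P[k] unchanged, delta_P[k] = 0
For k >= 1: P[k] shifts by exactly -9
Delta array: [0, -9, -9, -9, -9]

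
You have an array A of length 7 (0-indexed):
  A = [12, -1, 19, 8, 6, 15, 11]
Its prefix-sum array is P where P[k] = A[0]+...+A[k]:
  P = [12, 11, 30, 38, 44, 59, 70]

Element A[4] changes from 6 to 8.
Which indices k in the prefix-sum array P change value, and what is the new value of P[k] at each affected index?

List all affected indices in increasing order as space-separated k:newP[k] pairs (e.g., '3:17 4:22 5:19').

Answer: 4:46 5:61 6:72

Derivation:
P[k] = A[0] + ... + A[k]
P[k] includes A[4] iff k >= 4
Affected indices: 4, 5, ..., 6; delta = 2
  P[4]: 44 + 2 = 46
  P[5]: 59 + 2 = 61
  P[6]: 70 + 2 = 72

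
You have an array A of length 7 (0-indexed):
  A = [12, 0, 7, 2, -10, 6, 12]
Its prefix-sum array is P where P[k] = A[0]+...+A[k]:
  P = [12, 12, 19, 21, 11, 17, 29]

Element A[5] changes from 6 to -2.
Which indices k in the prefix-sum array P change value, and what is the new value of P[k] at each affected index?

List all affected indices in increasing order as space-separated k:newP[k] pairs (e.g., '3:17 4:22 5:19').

P[k] = A[0] + ... + A[k]
P[k] includes A[5] iff k >= 5
Affected indices: 5, 6, ..., 6; delta = -8
  P[5]: 17 + -8 = 9
  P[6]: 29 + -8 = 21

Answer: 5:9 6:21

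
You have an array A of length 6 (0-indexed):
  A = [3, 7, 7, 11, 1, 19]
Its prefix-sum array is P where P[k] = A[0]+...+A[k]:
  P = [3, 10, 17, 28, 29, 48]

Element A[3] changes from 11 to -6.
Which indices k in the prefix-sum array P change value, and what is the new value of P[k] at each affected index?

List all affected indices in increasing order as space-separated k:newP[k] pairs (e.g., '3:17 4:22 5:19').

Answer: 3:11 4:12 5:31

Derivation:
P[k] = A[0] + ... + A[k]
P[k] includes A[3] iff k >= 3
Affected indices: 3, 4, ..., 5; delta = -17
  P[3]: 28 + -17 = 11
  P[4]: 29 + -17 = 12
  P[5]: 48 + -17 = 31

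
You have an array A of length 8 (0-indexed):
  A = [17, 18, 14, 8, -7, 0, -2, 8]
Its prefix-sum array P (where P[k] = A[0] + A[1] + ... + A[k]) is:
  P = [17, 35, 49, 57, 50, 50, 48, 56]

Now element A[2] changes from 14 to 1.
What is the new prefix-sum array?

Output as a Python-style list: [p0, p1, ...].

Change: A[2] 14 -> 1, delta = -13
P[k] for k < 2: unchanged (A[2] not included)
P[k] for k >= 2: shift by delta = -13
  P[0] = 17 + 0 = 17
  P[1] = 35 + 0 = 35
  P[2] = 49 + -13 = 36
  P[3] = 57 + -13 = 44
  P[4] = 50 + -13 = 37
  P[5] = 50 + -13 = 37
  P[6] = 48 + -13 = 35
  P[7] = 56 + -13 = 43

Answer: [17, 35, 36, 44, 37, 37, 35, 43]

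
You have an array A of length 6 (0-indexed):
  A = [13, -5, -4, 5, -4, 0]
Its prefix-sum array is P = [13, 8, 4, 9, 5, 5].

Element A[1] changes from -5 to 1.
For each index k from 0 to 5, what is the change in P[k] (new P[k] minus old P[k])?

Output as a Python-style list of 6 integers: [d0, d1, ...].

Answer: [0, 6, 6, 6, 6, 6]

Derivation:
Element change: A[1] -5 -> 1, delta = 6
For k < 1: P[k] unchanged, delta_P[k] = 0
For k >= 1: P[k] shifts by exactly 6
Delta array: [0, 6, 6, 6, 6, 6]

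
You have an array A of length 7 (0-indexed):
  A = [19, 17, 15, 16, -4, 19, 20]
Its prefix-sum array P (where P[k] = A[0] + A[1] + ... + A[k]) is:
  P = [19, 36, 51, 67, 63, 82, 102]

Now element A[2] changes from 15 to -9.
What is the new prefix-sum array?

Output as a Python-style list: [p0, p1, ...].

Answer: [19, 36, 27, 43, 39, 58, 78]

Derivation:
Change: A[2] 15 -> -9, delta = -24
P[k] for k < 2: unchanged (A[2] not included)
P[k] for k >= 2: shift by delta = -24
  P[0] = 19 + 0 = 19
  P[1] = 36 + 0 = 36
  P[2] = 51 + -24 = 27
  P[3] = 67 + -24 = 43
  P[4] = 63 + -24 = 39
  P[5] = 82 + -24 = 58
  P[6] = 102 + -24 = 78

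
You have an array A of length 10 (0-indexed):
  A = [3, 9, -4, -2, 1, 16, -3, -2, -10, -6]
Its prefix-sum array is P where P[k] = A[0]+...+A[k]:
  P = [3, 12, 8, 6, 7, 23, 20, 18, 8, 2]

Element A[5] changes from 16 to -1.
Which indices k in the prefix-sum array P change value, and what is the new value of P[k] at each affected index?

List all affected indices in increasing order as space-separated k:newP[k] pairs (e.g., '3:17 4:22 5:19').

Answer: 5:6 6:3 7:1 8:-9 9:-15

Derivation:
P[k] = A[0] + ... + A[k]
P[k] includes A[5] iff k >= 5
Affected indices: 5, 6, ..., 9; delta = -17
  P[5]: 23 + -17 = 6
  P[6]: 20 + -17 = 3
  P[7]: 18 + -17 = 1
  P[8]: 8 + -17 = -9
  P[9]: 2 + -17 = -15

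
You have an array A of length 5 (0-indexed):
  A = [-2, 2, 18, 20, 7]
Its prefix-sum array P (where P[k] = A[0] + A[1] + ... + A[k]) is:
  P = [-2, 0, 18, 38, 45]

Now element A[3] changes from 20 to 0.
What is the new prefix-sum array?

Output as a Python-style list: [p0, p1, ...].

Change: A[3] 20 -> 0, delta = -20
P[k] for k < 3: unchanged (A[3] not included)
P[k] for k >= 3: shift by delta = -20
  P[0] = -2 + 0 = -2
  P[1] = 0 + 0 = 0
  P[2] = 18 + 0 = 18
  P[3] = 38 + -20 = 18
  P[4] = 45 + -20 = 25

Answer: [-2, 0, 18, 18, 25]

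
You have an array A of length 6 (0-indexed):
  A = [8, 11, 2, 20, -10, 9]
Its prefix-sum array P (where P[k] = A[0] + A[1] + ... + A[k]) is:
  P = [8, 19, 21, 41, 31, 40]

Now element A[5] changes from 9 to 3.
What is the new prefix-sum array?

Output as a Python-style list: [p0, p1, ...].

Change: A[5] 9 -> 3, delta = -6
P[k] for k < 5: unchanged (A[5] not included)
P[k] for k >= 5: shift by delta = -6
  P[0] = 8 + 0 = 8
  P[1] = 19 + 0 = 19
  P[2] = 21 + 0 = 21
  P[3] = 41 + 0 = 41
  P[4] = 31 + 0 = 31
  P[5] = 40 + -6 = 34

Answer: [8, 19, 21, 41, 31, 34]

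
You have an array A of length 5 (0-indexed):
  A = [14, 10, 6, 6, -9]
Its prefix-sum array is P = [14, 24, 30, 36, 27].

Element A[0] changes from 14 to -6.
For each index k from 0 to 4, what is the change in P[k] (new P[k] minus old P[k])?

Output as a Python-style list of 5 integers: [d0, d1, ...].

Element change: A[0] 14 -> -6, delta = -20
For k < 0: P[k] unchanged, delta_P[k] = 0
For k >= 0: P[k] shifts by exactly -20
Delta array: [-20, -20, -20, -20, -20]

Answer: [-20, -20, -20, -20, -20]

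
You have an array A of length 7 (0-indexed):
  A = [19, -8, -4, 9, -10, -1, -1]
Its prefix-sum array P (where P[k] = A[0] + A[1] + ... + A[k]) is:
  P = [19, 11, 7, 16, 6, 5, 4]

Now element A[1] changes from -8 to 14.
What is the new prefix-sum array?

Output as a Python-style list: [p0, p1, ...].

Answer: [19, 33, 29, 38, 28, 27, 26]

Derivation:
Change: A[1] -8 -> 14, delta = 22
P[k] for k < 1: unchanged (A[1] not included)
P[k] for k >= 1: shift by delta = 22
  P[0] = 19 + 0 = 19
  P[1] = 11 + 22 = 33
  P[2] = 7 + 22 = 29
  P[3] = 16 + 22 = 38
  P[4] = 6 + 22 = 28
  P[5] = 5 + 22 = 27
  P[6] = 4 + 22 = 26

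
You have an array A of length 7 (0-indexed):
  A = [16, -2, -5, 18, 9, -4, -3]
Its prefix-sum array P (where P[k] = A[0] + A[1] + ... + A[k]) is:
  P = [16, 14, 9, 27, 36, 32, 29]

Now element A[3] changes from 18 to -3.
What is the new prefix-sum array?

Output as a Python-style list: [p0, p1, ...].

Answer: [16, 14, 9, 6, 15, 11, 8]

Derivation:
Change: A[3] 18 -> -3, delta = -21
P[k] for k < 3: unchanged (A[3] not included)
P[k] for k >= 3: shift by delta = -21
  P[0] = 16 + 0 = 16
  P[1] = 14 + 0 = 14
  P[2] = 9 + 0 = 9
  P[3] = 27 + -21 = 6
  P[4] = 36 + -21 = 15
  P[5] = 32 + -21 = 11
  P[6] = 29 + -21 = 8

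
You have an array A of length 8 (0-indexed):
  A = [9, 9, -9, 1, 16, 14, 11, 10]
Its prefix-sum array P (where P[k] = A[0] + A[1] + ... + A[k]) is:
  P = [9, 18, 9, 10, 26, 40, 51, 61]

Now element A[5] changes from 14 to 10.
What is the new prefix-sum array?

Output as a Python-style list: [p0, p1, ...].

Change: A[5] 14 -> 10, delta = -4
P[k] for k < 5: unchanged (A[5] not included)
P[k] for k >= 5: shift by delta = -4
  P[0] = 9 + 0 = 9
  P[1] = 18 + 0 = 18
  P[2] = 9 + 0 = 9
  P[3] = 10 + 0 = 10
  P[4] = 26 + 0 = 26
  P[5] = 40 + -4 = 36
  P[6] = 51 + -4 = 47
  P[7] = 61 + -4 = 57

Answer: [9, 18, 9, 10, 26, 36, 47, 57]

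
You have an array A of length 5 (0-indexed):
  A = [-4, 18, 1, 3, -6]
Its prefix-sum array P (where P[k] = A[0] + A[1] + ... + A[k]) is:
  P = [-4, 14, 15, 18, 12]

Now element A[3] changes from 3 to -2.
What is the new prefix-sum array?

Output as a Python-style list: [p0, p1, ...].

Answer: [-4, 14, 15, 13, 7]

Derivation:
Change: A[3] 3 -> -2, delta = -5
P[k] for k < 3: unchanged (A[3] not included)
P[k] for k >= 3: shift by delta = -5
  P[0] = -4 + 0 = -4
  P[1] = 14 + 0 = 14
  P[2] = 15 + 0 = 15
  P[3] = 18 + -5 = 13
  P[4] = 12 + -5 = 7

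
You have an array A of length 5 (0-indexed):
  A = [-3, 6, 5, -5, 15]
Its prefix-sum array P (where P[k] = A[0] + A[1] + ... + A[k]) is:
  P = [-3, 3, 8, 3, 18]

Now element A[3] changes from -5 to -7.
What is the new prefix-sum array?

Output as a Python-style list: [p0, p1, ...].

Change: A[3] -5 -> -7, delta = -2
P[k] for k < 3: unchanged (A[3] not included)
P[k] for k >= 3: shift by delta = -2
  P[0] = -3 + 0 = -3
  P[1] = 3 + 0 = 3
  P[2] = 8 + 0 = 8
  P[3] = 3 + -2 = 1
  P[4] = 18 + -2 = 16

Answer: [-3, 3, 8, 1, 16]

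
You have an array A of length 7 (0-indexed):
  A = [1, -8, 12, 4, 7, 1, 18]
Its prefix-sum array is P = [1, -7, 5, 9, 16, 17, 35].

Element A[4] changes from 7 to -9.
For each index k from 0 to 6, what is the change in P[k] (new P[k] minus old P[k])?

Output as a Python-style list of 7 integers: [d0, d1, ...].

Answer: [0, 0, 0, 0, -16, -16, -16]

Derivation:
Element change: A[4] 7 -> -9, delta = -16
For k < 4: P[k] unchanged, delta_P[k] = 0
For k >= 4: P[k] shifts by exactly -16
Delta array: [0, 0, 0, 0, -16, -16, -16]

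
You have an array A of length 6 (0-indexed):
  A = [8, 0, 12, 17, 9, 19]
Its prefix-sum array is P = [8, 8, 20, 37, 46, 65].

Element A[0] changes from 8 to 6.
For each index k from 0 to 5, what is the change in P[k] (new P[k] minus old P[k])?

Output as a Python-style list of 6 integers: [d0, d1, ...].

Answer: [-2, -2, -2, -2, -2, -2]

Derivation:
Element change: A[0] 8 -> 6, delta = -2
For k < 0: P[k] unchanged, delta_P[k] = 0
For k >= 0: P[k] shifts by exactly -2
Delta array: [-2, -2, -2, -2, -2, -2]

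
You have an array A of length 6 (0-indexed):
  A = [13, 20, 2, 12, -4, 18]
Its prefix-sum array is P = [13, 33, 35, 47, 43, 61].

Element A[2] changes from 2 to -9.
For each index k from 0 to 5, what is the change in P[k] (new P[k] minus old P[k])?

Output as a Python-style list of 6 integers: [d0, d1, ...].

Answer: [0, 0, -11, -11, -11, -11]

Derivation:
Element change: A[2] 2 -> -9, delta = -11
For k < 2: P[k] unchanged, delta_P[k] = 0
For k >= 2: P[k] shifts by exactly -11
Delta array: [0, 0, -11, -11, -11, -11]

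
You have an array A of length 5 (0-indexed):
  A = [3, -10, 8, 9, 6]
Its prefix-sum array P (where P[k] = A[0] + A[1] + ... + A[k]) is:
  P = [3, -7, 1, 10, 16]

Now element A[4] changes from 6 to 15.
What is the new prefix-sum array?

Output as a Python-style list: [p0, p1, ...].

Answer: [3, -7, 1, 10, 25]

Derivation:
Change: A[4] 6 -> 15, delta = 9
P[k] for k < 4: unchanged (A[4] not included)
P[k] for k >= 4: shift by delta = 9
  P[0] = 3 + 0 = 3
  P[1] = -7 + 0 = -7
  P[2] = 1 + 0 = 1
  P[3] = 10 + 0 = 10
  P[4] = 16 + 9 = 25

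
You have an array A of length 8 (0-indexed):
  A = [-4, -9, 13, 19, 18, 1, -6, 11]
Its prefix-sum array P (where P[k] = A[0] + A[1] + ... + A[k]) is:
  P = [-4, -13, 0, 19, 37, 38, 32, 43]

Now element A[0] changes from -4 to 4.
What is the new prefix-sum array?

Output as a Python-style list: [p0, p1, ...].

Change: A[0] -4 -> 4, delta = 8
P[k] for k < 0: unchanged (A[0] not included)
P[k] for k >= 0: shift by delta = 8
  P[0] = -4 + 8 = 4
  P[1] = -13 + 8 = -5
  P[2] = 0 + 8 = 8
  P[3] = 19 + 8 = 27
  P[4] = 37 + 8 = 45
  P[5] = 38 + 8 = 46
  P[6] = 32 + 8 = 40
  P[7] = 43 + 8 = 51

Answer: [4, -5, 8, 27, 45, 46, 40, 51]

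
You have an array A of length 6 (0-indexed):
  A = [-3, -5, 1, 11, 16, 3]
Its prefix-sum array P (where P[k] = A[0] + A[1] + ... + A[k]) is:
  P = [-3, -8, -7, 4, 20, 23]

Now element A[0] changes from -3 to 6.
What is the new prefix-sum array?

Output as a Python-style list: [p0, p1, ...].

Change: A[0] -3 -> 6, delta = 9
P[k] for k < 0: unchanged (A[0] not included)
P[k] for k >= 0: shift by delta = 9
  P[0] = -3 + 9 = 6
  P[1] = -8 + 9 = 1
  P[2] = -7 + 9 = 2
  P[3] = 4 + 9 = 13
  P[4] = 20 + 9 = 29
  P[5] = 23 + 9 = 32

Answer: [6, 1, 2, 13, 29, 32]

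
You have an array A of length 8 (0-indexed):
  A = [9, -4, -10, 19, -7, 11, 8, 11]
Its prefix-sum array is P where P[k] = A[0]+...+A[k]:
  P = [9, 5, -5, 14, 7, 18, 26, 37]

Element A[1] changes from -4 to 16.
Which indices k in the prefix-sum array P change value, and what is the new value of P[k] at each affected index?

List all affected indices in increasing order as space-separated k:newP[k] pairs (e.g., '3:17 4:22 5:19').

Answer: 1:25 2:15 3:34 4:27 5:38 6:46 7:57

Derivation:
P[k] = A[0] + ... + A[k]
P[k] includes A[1] iff k >= 1
Affected indices: 1, 2, ..., 7; delta = 20
  P[1]: 5 + 20 = 25
  P[2]: -5 + 20 = 15
  P[3]: 14 + 20 = 34
  P[4]: 7 + 20 = 27
  P[5]: 18 + 20 = 38
  P[6]: 26 + 20 = 46
  P[7]: 37 + 20 = 57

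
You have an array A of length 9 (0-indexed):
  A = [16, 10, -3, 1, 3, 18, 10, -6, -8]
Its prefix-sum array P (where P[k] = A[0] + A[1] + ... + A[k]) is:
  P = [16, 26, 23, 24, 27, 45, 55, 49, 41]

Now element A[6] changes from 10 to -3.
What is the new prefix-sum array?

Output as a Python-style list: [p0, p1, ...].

Answer: [16, 26, 23, 24, 27, 45, 42, 36, 28]

Derivation:
Change: A[6] 10 -> -3, delta = -13
P[k] for k < 6: unchanged (A[6] not included)
P[k] for k >= 6: shift by delta = -13
  P[0] = 16 + 0 = 16
  P[1] = 26 + 0 = 26
  P[2] = 23 + 0 = 23
  P[3] = 24 + 0 = 24
  P[4] = 27 + 0 = 27
  P[5] = 45 + 0 = 45
  P[6] = 55 + -13 = 42
  P[7] = 49 + -13 = 36
  P[8] = 41 + -13 = 28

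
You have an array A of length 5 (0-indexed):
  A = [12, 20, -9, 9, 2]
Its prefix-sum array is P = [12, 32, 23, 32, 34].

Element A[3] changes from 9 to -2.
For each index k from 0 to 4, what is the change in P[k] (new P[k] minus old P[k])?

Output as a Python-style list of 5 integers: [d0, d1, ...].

Element change: A[3] 9 -> -2, delta = -11
For k < 3: P[k] unchanged, delta_P[k] = 0
For k >= 3: P[k] shifts by exactly -11
Delta array: [0, 0, 0, -11, -11]

Answer: [0, 0, 0, -11, -11]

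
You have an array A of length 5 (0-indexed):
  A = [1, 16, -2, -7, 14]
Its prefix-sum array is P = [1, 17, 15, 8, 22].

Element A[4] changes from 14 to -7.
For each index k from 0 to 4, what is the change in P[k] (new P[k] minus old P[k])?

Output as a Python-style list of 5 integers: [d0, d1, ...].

Element change: A[4] 14 -> -7, delta = -21
For k < 4: P[k] unchanged, delta_P[k] = 0
For k >= 4: P[k] shifts by exactly -21
Delta array: [0, 0, 0, 0, -21]

Answer: [0, 0, 0, 0, -21]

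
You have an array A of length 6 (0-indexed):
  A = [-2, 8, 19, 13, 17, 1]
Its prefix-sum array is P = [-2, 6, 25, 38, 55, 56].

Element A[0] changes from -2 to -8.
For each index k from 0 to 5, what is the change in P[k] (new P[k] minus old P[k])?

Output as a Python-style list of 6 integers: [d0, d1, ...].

Answer: [-6, -6, -6, -6, -6, -6]

Derivation:
Element change: A[0] -2 -> -8, delta = -6
For k < 0: P[k] unchanged, delta_P[k] = 0
For k >= 0: P[k] shifts by exactly -6
Delta array: [-6, -6, -6, -6, -6, -6]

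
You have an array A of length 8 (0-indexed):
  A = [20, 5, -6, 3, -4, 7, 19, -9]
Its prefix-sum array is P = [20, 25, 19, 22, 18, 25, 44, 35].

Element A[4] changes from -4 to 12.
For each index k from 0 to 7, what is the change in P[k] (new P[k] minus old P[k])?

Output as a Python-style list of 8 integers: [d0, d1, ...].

Answer: [0, 0, 0, 0, 16, 16, 16, 16]

Derivation:
Element change: A[4] -4 -> 12, delta = 16
For k < 4: P[k] unchanged, delta_P[k] = 0
For k >= 4: P[k] shifts by exactly 16
Delta array: [0, 0, 0, 0, 16, 16, 16, 16]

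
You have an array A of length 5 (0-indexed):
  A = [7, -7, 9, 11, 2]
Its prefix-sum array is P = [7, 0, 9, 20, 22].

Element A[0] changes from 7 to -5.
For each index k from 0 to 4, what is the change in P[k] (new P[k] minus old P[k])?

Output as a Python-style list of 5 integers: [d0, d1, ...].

Element change: A[0] 7 -> -5, delta = -12
For k < 0: P[k] unchanged, delta_P[k] = 0
For k >= 0: P[k] shifts by exactly -12
Delta array: [-12, -12, -12, -12, -12]

Answer: [-12, -12, -12, -12, -12]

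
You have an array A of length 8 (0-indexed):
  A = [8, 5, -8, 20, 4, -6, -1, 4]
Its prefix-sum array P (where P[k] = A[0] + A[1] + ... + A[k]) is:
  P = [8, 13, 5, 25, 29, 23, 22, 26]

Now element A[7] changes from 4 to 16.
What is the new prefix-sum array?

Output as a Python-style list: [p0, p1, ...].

Answer: [8, 13, 5, 25, 29, 23, 22, 38]

Derivation:
Change: A[7] 4 -> 16, delta = 12
P[k] for k < 7: unchanged (A[7] not included)
P[k] for k >= 7: shift by delta = 12
  P[0] = 8 + 0 = 8
  P[1] = 13 + 0 = 13
  P[2] = 5 + 0 = 5
  P[3] = 25 + 0 = 25
  P[4] = 29 + 0 = 29
  P[5] = 23 + 0 = 23
  P[6] = 22 + 0 = 22
  P[7] = 26 + 12 = 38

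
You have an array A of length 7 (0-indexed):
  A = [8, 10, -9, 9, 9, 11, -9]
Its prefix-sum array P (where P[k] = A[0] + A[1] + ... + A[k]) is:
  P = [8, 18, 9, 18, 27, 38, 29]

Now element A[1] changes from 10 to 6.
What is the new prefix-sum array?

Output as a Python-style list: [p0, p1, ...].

Change: A[1] 10 -> 6, delta = -4
P[k] for k < 1: unchanged (A[1] not included)
P[k] for k >= 1: shift by delta = -4
  P[0] = 8 + 0 = 8
  P[1] = 18 + -4 = 14
  P[2] = 9 + -4 = 5
  P[3] = 18 + -4 = 14
  P[4] = 27 + -4 = 23
  P[5] = 38 + -4 = 34
  P[6] = 29 + -4 = 25

Answer: [8, 14, 5, 14, 23, 34, 25]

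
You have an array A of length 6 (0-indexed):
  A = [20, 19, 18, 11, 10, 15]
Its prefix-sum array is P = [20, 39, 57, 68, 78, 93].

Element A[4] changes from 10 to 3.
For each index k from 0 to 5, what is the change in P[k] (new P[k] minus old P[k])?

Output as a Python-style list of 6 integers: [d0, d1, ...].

Element change: A[4] 10 -> 3, delta = -7
For k < 4: P[k] unchanged, delta_P[k] = 0
For k >= 4: P[k] shifts by exactly -7
Delta array: [0, 0, 0, 0, -7, -7]

Answer: [0, 0, 0, 0, -7, -7]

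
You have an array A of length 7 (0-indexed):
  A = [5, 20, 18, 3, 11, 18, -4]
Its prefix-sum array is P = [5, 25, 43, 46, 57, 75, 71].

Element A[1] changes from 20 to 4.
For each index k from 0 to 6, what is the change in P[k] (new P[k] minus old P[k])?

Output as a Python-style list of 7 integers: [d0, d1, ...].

Element change: A[1] 20 -> 4, delta = -16
For k < 1: P[k] unchanged, delta_P[k] = 0
For k >= 1: P[k] shifts by exactly -16
Delta array: [0, -16, -16, -16, -16, -16, -16]

Answer: [0, -16, -16, -16, -16, -16, -16]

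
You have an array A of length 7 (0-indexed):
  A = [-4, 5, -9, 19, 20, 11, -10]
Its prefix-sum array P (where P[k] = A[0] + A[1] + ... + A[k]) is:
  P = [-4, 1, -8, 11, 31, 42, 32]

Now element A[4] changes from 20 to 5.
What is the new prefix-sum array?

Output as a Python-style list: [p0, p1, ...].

Change: A[4] 20 -> 5, delta = -15
P[k] for k < 4: unchanged (A[4] not included)
P[k] for k >= 4: shift by delta = -15
  P[0] = -4 + 0 = -4
  P[1] = 1 + 0 = 1
  P[2] = -8 + 0 = -8
  P[3] = 11 + 0 = 11
  P[4] = 31 + -15 = 16
  P[5] = 42 + -15 = 27
  P[6] = 32 + -15 = 17

Answer: [-4, 1, -8, 11, 16, 27, 17]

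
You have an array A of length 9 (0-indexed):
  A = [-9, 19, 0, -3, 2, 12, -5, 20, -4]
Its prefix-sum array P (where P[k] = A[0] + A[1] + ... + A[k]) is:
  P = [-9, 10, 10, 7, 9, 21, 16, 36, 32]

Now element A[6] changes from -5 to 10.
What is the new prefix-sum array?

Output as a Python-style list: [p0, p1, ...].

Answer: [-9, 10, 10, 7, 9, 21, 31, 51, 47]

Derivation:
Change: A[6] -5 -> 10, delta = 15
P[k] for k < 6: unchanged (A[6] not included)
P[k] for k >= 6: shift by delta = 15
  P[0] = -9 + 0 = -9
  P[1] = 10 + 0 = 10
  P[2] = 10 + 0 = 10
  P[3] = 7 + 0 = 7
  P[4] = 9 + 0 = 9
  P[5] = 21 + 0 = 21
  P[6] = 16 + 15 = 31
  P[7] = 36 + 15 = 51
  P[8] = 32 + 15 = 47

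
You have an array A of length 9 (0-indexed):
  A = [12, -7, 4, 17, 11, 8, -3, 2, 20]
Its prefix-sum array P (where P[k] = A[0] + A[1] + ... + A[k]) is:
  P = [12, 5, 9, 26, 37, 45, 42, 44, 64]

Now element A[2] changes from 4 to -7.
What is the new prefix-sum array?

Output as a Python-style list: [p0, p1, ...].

Answer: [12, 5, -2, 15, 26, 34, 31, 33, 53]

Derivation:
Change: A[2] 4 -> -7, delta = -11
P[k] for k < 2: unchanged (A[2] not included)
P[k] for k >= 2: shift by delta = -11
  P[0] = 12 + 0 = 12
  P[1] = 5 + 0 = 5
  P[2] = 9 + -11 = -2
  P[3] = 26 + -11 = 15
  P[4] = 37 + -11 = 26
  P[5] = 45 + -11 = 34
  P[6] = 42 + -11 = 31
  P[7] = 44 + -11 = 33
  P[8] = 64 + -11 = 53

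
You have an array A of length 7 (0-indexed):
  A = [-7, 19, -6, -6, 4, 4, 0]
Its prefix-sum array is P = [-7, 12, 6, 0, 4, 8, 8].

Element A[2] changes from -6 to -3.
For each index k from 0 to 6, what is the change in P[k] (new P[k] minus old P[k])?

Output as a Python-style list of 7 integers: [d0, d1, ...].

Element change: A[2] -6 -> -3, delta = 3
For k < 2: P[k] unchanged, delta_P[k] = 0
For k >= 2: P[k] shifts by exactly 3
Delta array: [0, 0, 3, 3, 3, 3, 3]

Answer: [0, 0, 3, 3, 3, 3, 3]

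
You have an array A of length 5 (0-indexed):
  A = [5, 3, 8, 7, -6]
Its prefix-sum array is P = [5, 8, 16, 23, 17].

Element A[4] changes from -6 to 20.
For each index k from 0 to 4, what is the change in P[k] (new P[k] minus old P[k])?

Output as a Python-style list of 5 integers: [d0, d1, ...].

Answer: [0, 0, 0, 0, 26]

Derivation:
Element change: A[4] -6 -> 20, delta = 26
For k < 4: P[k] unchanged, delta_P[k] = 0
For k >= 4: P[k] shifts by exactly 26
Delta array: [0, 0, 0, 0, 26]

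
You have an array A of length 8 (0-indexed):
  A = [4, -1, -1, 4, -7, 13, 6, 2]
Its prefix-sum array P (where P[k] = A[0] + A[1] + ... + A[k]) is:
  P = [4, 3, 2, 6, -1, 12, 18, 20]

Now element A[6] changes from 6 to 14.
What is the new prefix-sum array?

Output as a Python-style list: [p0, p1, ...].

Change: A[6] 6 -> 14, delta = 8
P[k] for k < 6: unchanged (A[6] not included)
P[k] for k >= 6: shift by delta = 8
  P[0] = 4 + 0 = 4
  P[1] = 3 + 0 = 3
  P[2] = 2 + 0 = 2
  P[3] = 6 + 0 = 6
  P[4] = -1 + 0 = -1
  P[5] = 12 + 0 = 12
  P[6] = 18 + 8 = 26
  P[7] = 20 + 8 = 28

Answer: [4, 3, 2, 6, -1, 12, 26, 28]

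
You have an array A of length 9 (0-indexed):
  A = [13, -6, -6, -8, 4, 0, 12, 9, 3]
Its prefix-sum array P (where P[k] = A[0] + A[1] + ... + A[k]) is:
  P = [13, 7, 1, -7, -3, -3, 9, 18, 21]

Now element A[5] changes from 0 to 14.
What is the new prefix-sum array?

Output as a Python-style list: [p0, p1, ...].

Change: A[5] 0 -> 14, delta = 14
P[k] for k < 5: unchanged (A[5] not included)
P[k] for k >= 5: shift by delta = 14
  P[0] = 13 + 0 = 13
  P[1] = 7 + 0 = 7
  P[2] = 1 + 0 = 1
  P[3] = -7 + 0 = -7
  P[4] = -3 + 0 = -3
  P[5] = -3 + 14 = 11
  P[6] = 9 + 14 = 23
  P[7] = 18 + 14 = 32
  P[8] = 21 + 14 = 35

Answer: [13, 7, 1, -7, -3, 11, 23, 32, 35]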